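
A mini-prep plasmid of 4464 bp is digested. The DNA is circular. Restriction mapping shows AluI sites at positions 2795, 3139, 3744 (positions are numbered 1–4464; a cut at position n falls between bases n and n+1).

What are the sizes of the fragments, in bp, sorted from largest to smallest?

Circular molecule, 3 cuts → 3 fragments:
  3139 − 2795 = 344 bp
  3744 − 3139 = 605 bp
  wrap: 4464 − 3744 + 2795 = 3515 bp
Sorted largest to smallest: 3515, 605, 344 bp.

3515, 605, 344 bp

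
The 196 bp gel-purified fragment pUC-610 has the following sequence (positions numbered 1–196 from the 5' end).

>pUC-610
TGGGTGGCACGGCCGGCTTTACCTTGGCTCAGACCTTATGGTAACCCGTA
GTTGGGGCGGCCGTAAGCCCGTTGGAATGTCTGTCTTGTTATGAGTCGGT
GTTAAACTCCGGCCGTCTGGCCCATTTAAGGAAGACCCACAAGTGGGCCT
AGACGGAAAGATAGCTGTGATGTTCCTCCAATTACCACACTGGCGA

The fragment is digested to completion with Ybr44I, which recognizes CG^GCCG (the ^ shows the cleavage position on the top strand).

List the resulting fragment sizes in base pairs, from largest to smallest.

85, 52, 48, 11 bp

Ybr44I sites (CGGCCG) start at positions 10, 58, 110.
Ybr44I cuts after base 2 of each site, so after positions 11, 59, 111.
Linear molecule, 3 cuts → 4 fragments:
  1–11 → 11 bp
  12–59 → 48 bp
  60–111 → 52 bp
  112–196 → 85 bp
Sorted largest to smallest: 85, 52, 48, 11 bp.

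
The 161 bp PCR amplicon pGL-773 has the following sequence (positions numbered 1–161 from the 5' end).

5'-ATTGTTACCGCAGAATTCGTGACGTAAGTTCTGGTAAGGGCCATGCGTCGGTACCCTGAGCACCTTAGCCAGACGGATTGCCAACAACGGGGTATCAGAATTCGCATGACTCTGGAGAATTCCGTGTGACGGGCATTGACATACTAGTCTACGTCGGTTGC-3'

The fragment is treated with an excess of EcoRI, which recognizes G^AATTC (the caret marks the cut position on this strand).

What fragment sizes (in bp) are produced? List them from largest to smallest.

85, 44, 19, 13 bp

EcoRI sites (GAATTC) start at positions 13, 98, 117.
EcoRI cuts after the first base of each site, so after positions 13, 98, 117.
Linear molecule, 3 cuts → 4 fragments:
  1–13 → 13 bp
  14–98 → 85 bp
  99–117 → 19 bp
  118–161 → 44 bp
Sorted largest to smallest: 85, 44, 19, 13 bp.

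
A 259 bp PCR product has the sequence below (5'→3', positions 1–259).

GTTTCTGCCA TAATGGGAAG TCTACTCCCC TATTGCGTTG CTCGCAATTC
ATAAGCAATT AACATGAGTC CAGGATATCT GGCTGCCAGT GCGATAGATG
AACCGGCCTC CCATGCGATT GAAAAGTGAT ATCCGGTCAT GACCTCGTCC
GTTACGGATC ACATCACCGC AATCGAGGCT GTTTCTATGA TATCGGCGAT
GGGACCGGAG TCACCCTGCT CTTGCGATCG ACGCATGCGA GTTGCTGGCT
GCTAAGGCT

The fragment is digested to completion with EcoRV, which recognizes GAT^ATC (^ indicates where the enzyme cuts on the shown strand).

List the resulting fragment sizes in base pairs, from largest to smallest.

EcoRV sites (GATATC) start at positions 74, 128, 189.
EcoRV cuts after base 3 of each site, so after positions 76, 130, 191.
Linear molecule, 3 cuts → 4 fragments:
  1–76 → 76 bp
  77–130 → 54 bp
  131–191 → 61 bp
  192–259 → 68 bp
Sorted largest to smallest: 76, 68, 61, 54 bp.

76, 68, 61, 54 bp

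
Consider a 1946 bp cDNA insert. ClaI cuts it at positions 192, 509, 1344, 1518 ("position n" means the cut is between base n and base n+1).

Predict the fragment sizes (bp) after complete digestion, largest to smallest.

835, 428, 317, 192, 174 bp

Linear molecule, 4 cuts → 5 fragments:
  192 − 0 = 192 bp
  509 − 192 = 317 bp
  1344 − 509 = 835 bp
  1518 − 1344 = 174 bp
  1946 − 1518 = 428 bp
Sorted largest to smallest: 835, 428, 317, 192, 174 bp.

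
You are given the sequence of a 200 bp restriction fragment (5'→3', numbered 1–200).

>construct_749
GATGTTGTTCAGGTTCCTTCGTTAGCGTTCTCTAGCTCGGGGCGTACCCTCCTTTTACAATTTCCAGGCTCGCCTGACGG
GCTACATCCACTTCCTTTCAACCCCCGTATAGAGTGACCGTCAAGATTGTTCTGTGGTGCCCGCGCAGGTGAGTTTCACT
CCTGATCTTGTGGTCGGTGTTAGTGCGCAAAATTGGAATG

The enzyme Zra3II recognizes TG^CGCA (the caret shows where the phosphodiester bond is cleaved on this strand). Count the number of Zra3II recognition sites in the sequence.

TGCGCA occurs starting at position 184.
Zra3II cuts at 1 site.

1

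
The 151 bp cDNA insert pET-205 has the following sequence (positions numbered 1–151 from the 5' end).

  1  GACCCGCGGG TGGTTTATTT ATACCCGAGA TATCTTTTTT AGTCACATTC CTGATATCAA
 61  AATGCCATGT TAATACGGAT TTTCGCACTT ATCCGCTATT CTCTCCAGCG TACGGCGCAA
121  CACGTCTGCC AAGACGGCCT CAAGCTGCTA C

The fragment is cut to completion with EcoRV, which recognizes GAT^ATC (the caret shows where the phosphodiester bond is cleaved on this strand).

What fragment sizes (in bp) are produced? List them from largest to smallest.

EcoRV sites (GATATC) start at positions 29, 53.
EcoRV cuts after base 3 of each site, so after positions 31, 55.
Linear molecule, 2 cuts → 3 fragments:
  1–31 → 31 bp
  32–55 → 24 bp
  56–151 → 96 bp
Sorted largest to smallest: 96, 31, 24 bp.

96, 31, 24 bp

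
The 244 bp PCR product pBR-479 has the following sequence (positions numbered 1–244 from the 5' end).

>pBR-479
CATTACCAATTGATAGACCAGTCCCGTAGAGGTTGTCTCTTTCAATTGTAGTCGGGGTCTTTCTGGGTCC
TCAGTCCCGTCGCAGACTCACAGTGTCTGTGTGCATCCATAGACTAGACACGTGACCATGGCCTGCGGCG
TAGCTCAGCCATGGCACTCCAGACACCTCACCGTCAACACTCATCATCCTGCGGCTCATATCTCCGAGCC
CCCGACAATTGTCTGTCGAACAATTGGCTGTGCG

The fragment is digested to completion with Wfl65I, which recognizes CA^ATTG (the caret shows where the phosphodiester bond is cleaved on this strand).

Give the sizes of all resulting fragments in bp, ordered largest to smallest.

Wfl65I sites (CAATTG) start at positions 7, 43, 216, 231.
Wfl65I cuts after base 2 of each site, so after positions 8, 44, 217, 232.
Linear molecule, 4 cuts → 5 fragments:
  1–8 → 8 bp
  9–44 → 36 bp
  45–217 → 173 bp
  218–232 → 15 bp
  233–244 → 12 bp
Sorted largest to smallest: 173, 36, 15, 12, 8 bp.

173, 36, 15, 12, 8 bp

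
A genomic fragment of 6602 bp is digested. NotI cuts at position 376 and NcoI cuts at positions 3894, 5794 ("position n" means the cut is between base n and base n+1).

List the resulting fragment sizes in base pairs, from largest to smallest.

3518, 1900, 808, 376 bp

Combined cut positions (sorted): 376, 3894, 5794.
Linear molecule, 3 cuts → 4 fragments:
  376 − 0 = 376 bp
  3894 − 376 = 3518 bp
  5794 − 3894 = 1900 bp
  6602 − 5794 = 808 bp
Sorted largest to smallest: 3518, 1900, 808, 376 bp.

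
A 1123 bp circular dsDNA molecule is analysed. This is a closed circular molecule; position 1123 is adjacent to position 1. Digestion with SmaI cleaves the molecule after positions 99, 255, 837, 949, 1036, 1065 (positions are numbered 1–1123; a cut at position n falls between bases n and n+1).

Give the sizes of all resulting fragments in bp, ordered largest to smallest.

582, 157, 156, 112, 87, 29 bp

Circular molecule, 6 cuts → 6 fragments:
  255 − 99 = 156 bp
  837 − 255 = 582 bp
  949 − 837 = 112 bp
  1036 − 949 = 87 bp
  1065 − 1036 = 29 bp
  wrap: 1123 − 1065 + 99 = 157 bp
Sorted largest to smallest: 582, 157, 156, 112, 87, 29 bp.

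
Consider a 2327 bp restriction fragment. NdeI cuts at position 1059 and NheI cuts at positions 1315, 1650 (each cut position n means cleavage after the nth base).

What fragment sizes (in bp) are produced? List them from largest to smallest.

1059, 677, 335, 256 bp

Combined cut positions (sorted): 1059, 1315, 1650.
Linear molecule, 3 cuts → 4 fragments:
  1059 − 0 = 1059 bp
  1315 − 1059 = 256 bp
  1650 − 1315 = 335 bp
  2327 − 1650 = 677 bp
Sorted largest to smallest: 1059, 677, 335, 256 bp.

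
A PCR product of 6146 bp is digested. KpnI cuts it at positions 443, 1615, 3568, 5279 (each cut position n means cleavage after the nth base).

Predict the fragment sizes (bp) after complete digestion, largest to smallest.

Linear molecule, 4 cuts → 5 fragments:
  443 − 0 = 443 bp
  1615 − 443 = 1172 bp
  3568 − 1615 = 1953 bp
  5279 − 3568 = 1711 bp
  6146 − 5279 = 867 bp
Sorted largest to smallest: 1953, 1711, 1172, 867, 443 bp.

1953, 1711, 1172, 867, 443 bp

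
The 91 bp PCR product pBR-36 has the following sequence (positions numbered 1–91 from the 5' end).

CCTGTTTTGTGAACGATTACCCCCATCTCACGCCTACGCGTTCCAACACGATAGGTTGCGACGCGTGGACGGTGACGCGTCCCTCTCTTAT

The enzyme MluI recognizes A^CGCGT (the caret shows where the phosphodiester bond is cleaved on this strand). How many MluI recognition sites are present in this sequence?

3

ACGCGT occurs starting at positions 36, 61, 75.
MluI cuts at 3 sites.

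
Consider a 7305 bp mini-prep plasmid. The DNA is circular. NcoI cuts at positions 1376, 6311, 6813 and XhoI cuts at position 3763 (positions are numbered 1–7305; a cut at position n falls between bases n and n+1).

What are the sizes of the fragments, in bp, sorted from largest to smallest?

Combined cut positions (sorted): 1376, 3763, 6311, 6813.
Circular molecule, 4 cuts → 4 fragments:
  3763 − 1376 = 2387 bp
  6311 − 3763 = 2548 bp
  6813 − 6311 = 502 bp
  wrap: 7305 − 6813 + 1376 = 1868 bp
Sorted largest to smallest: 2548, 2387, 1868, 502 bp.

2548, 2387, 1868, 502 bp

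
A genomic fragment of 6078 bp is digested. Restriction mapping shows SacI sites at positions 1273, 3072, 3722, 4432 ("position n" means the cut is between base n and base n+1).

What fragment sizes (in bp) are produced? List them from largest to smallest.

1799, 1646, 1273, 710, 650 bp

Linear molecule, 4 cuts → 5 fragments:
  1273 − 0 = 1273 bp
  3072 − 1273 = 1799 bp
  3722 − 3072 = 650 bp
  4432 − 3722 = 710 bp
  6078 − 4432 = 1646 bp
Sorted largest to smallest: 1799, 1646, 1273, 710, 650 bp.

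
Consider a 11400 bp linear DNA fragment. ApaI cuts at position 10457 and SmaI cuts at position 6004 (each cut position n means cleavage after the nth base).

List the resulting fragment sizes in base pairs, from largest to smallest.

Combined cut positions (sorted): 6004, 10457.
Linear molecule, 2 cuts → 3 fragments:
  6004 − 0 = 6004 bp
  10457 − 6004 = 4453 bp
  11400 − 10457 = 943 bp
Sorted largest to smallest: 6004, 4453, 943 bp.

6004, 4453, 943 bp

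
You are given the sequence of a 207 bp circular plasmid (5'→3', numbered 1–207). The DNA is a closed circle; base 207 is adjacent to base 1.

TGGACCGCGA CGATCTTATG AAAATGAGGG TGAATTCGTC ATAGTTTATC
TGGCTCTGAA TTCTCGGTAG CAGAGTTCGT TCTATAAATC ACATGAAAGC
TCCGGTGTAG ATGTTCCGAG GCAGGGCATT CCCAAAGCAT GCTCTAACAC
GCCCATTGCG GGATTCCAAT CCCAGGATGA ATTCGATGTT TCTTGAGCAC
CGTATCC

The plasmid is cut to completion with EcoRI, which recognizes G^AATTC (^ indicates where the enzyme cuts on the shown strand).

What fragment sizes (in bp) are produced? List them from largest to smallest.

EcoRI sites (GAATTC) start at positions 32, 58, 179.
EcoRI cuts after the first base of each site, so after positions 32, 58, 179.
Circular molecule, 3 cuts → 3 fragments:
  33–58 → 26 bp
  59–179 → 121 bp
  180–207 then 1–32 → 28 + 32 = 60 bp
Sorted largest to smallest: 121, 60, 26 bp.

121, 60, 26 bp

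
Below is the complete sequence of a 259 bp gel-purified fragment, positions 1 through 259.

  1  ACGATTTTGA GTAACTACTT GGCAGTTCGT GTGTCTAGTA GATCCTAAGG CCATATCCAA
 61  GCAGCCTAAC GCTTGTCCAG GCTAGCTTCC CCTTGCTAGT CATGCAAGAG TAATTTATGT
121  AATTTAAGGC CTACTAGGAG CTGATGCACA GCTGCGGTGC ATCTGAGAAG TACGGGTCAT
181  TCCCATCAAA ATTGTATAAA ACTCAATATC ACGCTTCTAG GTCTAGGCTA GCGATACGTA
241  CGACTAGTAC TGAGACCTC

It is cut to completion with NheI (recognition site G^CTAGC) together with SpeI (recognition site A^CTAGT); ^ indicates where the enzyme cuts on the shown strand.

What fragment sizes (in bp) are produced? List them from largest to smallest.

NheI sites (GCTAGC) start at positions 81, 227.
NheI cuts after the first base of each site, so after positions 81, 227.
The SpeI site (ACTAGT) starts at position 243.
SpeI cuts after the first base of each site, so after position 243.
Combined cut positions: 81, 227, 243.
Linear molecule, 3 cuts → 4 fragments:
  1–81 → 81 bp
  82–227 → 146 bp
  228–243 → 16 bp
  244–259 → 16 bp
Sorted largest to smallest: 146, 81, 16, 16 bp.

146, 81, 16, 16 bp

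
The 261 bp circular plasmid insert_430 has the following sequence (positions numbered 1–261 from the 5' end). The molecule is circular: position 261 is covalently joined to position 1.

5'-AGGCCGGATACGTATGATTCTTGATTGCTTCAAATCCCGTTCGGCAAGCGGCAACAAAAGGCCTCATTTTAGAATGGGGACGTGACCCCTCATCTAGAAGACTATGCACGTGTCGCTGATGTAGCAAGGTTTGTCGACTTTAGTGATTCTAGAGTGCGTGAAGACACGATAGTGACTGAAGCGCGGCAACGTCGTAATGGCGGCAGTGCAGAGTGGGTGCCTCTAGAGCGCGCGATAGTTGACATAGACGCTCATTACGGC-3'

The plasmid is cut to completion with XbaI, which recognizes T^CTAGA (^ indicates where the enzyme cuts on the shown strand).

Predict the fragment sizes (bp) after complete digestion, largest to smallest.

XbaI sites (TCTAGA) start at positions 93, 148, 222.
XbaI cuts after the first base of each site, so after positions 93, 148, 222.
Circular molecule, 3 cuts → 3 fragments:
  94–148 → 55 bp
  149–222 → 74 bp
  223–261 then 1–93 → 39 + 93 = 132 bp
Sorted largest to smallest: 132, 74, 55 bp.

132, 74, 55 bp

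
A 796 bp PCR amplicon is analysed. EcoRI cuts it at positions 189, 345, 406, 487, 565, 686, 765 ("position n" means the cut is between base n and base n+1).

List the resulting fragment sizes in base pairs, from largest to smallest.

Linear molecule, 7 cuts → 8 fragments:
  189 − 0 = 189 bp
  345 − 189 = 156 bp
  406 − 345 = 61 bp
  487 − 406 = 81 bp
  565 − 487 = 78 bp
  686 − 565 = 121 bp
  765 − 686 = 79 bp
  796 − 765 = 31 bp
Sorted largest to smallest: 189, 156, 121, 81, 79, 78, 61, 31 bp.

189, 156, 121, 81, 79, 78, 61, 31 bp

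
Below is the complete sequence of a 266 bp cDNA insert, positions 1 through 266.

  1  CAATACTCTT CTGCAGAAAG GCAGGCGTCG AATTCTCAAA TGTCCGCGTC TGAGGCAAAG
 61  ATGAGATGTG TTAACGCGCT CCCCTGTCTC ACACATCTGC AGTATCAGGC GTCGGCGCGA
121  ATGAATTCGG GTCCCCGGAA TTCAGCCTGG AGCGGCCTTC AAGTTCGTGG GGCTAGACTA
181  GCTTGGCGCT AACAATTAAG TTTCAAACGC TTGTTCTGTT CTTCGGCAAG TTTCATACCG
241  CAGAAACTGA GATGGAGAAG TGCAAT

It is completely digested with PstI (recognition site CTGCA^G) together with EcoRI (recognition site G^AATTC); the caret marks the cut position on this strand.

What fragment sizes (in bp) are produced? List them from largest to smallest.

PstI sites (CTGCAG) start at positions 11, 97.
PstI cuts after base 5 of each site (before the last base), so after positions 15, 101.
EcoRI sites (GAATTC) start at positions 30, 123, 138.
EcoRI cuts after the first base of each site, so after positions 30, 123, 138.
Combined cut positions: 15, 30, 101, 123, 138.
Linear molecule, 5 cuts → 6 fragments:
  1–15 → 15 bp
  16–30 → 15 bp
  31–101 → 71 bp
  102–123 → 22 bp
  124–138 → 15 bp
  139–266 → 128 bp
Sorted largest to smallest: 128, 71, 22, 15, 15, 15 bp.

128, 71, 22, 15, 15, 15 bp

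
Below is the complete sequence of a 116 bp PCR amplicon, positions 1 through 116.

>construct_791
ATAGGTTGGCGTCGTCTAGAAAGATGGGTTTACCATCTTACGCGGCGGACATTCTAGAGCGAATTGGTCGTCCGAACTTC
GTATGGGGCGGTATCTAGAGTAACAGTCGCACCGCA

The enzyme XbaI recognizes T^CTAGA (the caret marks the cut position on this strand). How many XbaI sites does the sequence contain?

TCTAGA occurs starting at positions 15, 53, 94.
XbaI cuts at 3 sites.

3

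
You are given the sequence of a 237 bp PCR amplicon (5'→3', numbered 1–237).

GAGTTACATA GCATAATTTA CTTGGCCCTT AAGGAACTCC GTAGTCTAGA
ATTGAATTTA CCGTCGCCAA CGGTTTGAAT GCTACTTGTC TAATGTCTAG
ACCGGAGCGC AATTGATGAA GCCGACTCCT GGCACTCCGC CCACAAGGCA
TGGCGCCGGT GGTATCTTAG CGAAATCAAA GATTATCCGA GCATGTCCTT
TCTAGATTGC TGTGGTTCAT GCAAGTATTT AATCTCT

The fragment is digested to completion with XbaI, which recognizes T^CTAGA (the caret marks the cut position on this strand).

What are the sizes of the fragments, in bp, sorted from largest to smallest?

105, 51, 45, 36 bp

XbaI sites (TCTAGA) start at positions 45, 96, 201.
XbaI cuts after the first base of each site, so after positions 45, 96, 201.
Linear molecule, 3 cuts → 4 fragments:
  1–45 → 45 bp
  46–96 → 51 bp
  97–201 → 105 bp
  202–237 → 36 bp
Sorted largest to smallest: 105, 51, 45, 36 bp.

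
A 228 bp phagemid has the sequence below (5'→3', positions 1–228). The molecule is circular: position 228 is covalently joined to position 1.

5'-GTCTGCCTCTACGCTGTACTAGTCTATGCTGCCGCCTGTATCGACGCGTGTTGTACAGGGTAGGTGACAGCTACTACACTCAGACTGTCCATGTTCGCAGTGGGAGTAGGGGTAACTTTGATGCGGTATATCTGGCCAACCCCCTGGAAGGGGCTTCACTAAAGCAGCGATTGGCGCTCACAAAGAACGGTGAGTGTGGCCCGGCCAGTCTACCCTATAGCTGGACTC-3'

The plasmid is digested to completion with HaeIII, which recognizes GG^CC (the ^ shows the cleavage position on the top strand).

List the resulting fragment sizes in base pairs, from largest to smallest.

HaeIII sites (GGCC) start at positions 134, 198, 203.
HaeIII cuts after base 2 of each site, so after positions 135, 199, 204.
Circular molecule, 3 cuts → 3 fragments:
  136–199 → 64 bp
  200–204 → 5 bp
  205–228 then 1–135 → 24 + 135 = 159 bp
Sorted largest to smallest: 159, 64, 5 bp.

159, 64, 5 bp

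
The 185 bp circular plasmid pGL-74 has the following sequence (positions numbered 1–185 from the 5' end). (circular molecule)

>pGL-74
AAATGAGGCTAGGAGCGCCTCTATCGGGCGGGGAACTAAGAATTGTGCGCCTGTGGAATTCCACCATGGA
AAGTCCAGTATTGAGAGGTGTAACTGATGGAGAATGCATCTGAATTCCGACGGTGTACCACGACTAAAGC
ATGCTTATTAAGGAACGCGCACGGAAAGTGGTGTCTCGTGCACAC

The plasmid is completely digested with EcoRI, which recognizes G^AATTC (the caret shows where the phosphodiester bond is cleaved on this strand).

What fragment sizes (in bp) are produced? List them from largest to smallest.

129, 56 bp

EcoRI sites (GAATTC) start at positions 56, 112.
EcoRI cuts after the first base of each site, so after positions 56, 112.
Circular molecule, 2 cuts → 2 fragments:
  57–112 → 56 bp
  113–185 then 1–56 → 73 + 56 = 129 bp
Sorted largest to smallest: 129, 56 bp.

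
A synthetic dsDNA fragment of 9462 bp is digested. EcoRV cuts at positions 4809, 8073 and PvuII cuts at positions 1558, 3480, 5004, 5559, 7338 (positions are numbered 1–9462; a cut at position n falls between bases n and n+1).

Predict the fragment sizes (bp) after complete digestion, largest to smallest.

1922, 1779, 1558, 1389, 1329, 735, 555, 195 bp

Combined cut positions (sorted): 1558, 3480, 4809, 5004, 5559, 7338, 8073.
Linear molecule, 7 cuts → 8 fragments:
  1558 − 0 = 1558 bp
  3480 − 1558 = 1922 bp
  4809 − 3480 = 1329 bp
  5004 − 4809 = 195 bp
  5559 − 5004 = 555 bp
  7338 − 5559 = 1779 bp
  8073 − 7338 = 735 bp
  9462 − 8073 = 1389 bp
Sorted largest to smallest: 1922, 1779, 1558, 1389, 1329, 735, 555, 195 bp.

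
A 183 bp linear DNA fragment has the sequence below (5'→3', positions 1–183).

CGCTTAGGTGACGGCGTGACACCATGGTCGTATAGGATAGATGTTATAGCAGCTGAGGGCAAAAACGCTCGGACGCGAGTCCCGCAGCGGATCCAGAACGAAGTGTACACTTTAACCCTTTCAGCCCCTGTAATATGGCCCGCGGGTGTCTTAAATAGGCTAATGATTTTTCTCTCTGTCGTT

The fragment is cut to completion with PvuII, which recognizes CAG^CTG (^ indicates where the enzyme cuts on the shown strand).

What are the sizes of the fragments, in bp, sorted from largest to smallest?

131, 52 bp

The PvuII site (CAGCTG) starts at position 50.
PvuII cuts after base 3 of each site, so after position 52.
Linear molecule, 1 cut → 2 fragments:
  1–52 → 52 bp
  53–183 → 131 bp
Sorted largest to smallest: 131, 52 bp.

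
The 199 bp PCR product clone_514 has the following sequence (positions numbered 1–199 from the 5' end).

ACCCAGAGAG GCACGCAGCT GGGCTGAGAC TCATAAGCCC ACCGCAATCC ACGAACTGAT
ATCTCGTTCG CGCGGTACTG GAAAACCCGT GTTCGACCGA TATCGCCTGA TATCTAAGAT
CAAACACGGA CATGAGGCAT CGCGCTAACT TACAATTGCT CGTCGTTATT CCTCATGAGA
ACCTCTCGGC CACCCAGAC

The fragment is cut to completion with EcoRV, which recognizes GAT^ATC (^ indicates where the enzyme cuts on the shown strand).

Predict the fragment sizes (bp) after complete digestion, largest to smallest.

EcoRV sites (GATATC) start at positions 58, 99, 109.
EcoRV cuts after base 3 of each site, so after positions 60, 101, 111.
Linear molecule, 3 cuts → 4 fragments:
  1–60 → 60 bp
  61–101 → 41 bp
  102–111 → 10 bp
  112–199 → 88 bp
Sorted largest to smallest: 88, 60, 41, 10 bp.

88, 60, 41, 10 bp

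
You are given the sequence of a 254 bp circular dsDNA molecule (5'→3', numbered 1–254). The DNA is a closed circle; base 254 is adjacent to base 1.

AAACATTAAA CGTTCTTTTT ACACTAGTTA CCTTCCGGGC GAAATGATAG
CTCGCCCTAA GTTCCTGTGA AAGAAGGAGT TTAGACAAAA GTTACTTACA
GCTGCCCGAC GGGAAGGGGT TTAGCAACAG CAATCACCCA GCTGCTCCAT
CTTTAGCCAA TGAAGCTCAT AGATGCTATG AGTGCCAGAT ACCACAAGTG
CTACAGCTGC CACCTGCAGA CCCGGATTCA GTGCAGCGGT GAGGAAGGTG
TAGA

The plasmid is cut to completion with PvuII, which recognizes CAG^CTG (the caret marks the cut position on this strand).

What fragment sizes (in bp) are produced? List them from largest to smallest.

PvuII sites (CAGCTG) start at positions 99, 139, 204.
PvuII cuts after base 3 of each site, so after positions 101, 141, 206.
Circular molecule, 3 cuts → 3 fragments:
  102–141 → 40 bp
  142–206 → 65 bp
  207–254 then 1–101 → 48 + 101 = 149 bp
Sorted largest to smallest: 149, 65, 40 bp.

149, 65, 40 bp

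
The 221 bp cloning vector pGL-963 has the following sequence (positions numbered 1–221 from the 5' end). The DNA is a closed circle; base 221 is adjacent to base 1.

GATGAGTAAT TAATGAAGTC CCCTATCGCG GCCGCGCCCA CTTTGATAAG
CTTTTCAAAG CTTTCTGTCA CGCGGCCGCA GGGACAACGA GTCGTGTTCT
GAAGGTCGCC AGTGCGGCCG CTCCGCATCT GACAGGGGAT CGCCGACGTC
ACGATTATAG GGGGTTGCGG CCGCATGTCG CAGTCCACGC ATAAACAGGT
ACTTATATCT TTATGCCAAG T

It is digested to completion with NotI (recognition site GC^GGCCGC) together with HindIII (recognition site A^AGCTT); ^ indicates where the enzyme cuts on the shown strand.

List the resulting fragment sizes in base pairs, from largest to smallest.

NotI sites (GCGGCCGC) start at positions 28, 72, 114, 167.
NotI cuts after base 2 of each site, so after positions 29, 73, 115, 168.
HindIII sites (AAGCTT) start at positions 48, 58.
HindIII cuts after the first base of each site, so after positions 48, 58.
Combined cut positions: 29, 48, 58, 73, 115, 168.
Circular molecule, 6 cuts → 6 fragments:
  30–48 → 19 bp
  49–58 → 10 bp
  59–73 → 15 bp
  74–115 → 42 bp
  116–168 → 53 bp
  169–221 then 1–29 → 53 + 29 = 82 bp
Sorted largest to smallest: 82, 53, 42, 19, 15, 10 bp.

82, 53, 42, 19, 15, 10 bp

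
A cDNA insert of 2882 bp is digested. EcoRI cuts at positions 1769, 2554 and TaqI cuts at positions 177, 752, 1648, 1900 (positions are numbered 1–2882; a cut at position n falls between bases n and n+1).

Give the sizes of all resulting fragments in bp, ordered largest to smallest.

Combined cut positions (sorted): 177, 752, 1648, 1769, 1900, 2554.
Linear molecule, 6 cuts → 7 fragments:
  177 − 0 = 177 bp
  752 − 177 = 575 bp
  1648 − 752 = 896 bp
  1769 − 1648 = 121 bp
  1900 − 1769 = 131 bp
  2554 − 1900 = 654 bp
  2882 − 2554 = 328 bp
Sorted largest to smallest: 896, 654, 575, 328, 177, 131, 121 bp.

896, 654, 575, 328, 177, 131, 121 bp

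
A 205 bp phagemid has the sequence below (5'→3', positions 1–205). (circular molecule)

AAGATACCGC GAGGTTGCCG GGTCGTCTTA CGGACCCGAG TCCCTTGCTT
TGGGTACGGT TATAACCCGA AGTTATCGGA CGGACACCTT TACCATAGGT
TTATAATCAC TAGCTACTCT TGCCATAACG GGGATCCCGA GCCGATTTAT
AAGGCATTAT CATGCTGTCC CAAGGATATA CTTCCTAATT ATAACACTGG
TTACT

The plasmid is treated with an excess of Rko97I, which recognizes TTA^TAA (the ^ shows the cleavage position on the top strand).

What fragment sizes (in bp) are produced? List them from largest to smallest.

76, 46, 42, 41 bp

Rko97I sites (TTATAA) start at positions 60, 101, 147, 189.
Rko97I cuts after base 3 of each site, so after positions 62, 103, 149, 191.
Circular molecule, 4 cuts → 4 fragments:
  63–103 → 41 bp
  104–149 → 46 bp
  150–191 → 42 bp
  192–205 then 1–62 → 14 + 62 = 76 bp
Sorted largest to smallest: 76, 46, 42, 41 bp.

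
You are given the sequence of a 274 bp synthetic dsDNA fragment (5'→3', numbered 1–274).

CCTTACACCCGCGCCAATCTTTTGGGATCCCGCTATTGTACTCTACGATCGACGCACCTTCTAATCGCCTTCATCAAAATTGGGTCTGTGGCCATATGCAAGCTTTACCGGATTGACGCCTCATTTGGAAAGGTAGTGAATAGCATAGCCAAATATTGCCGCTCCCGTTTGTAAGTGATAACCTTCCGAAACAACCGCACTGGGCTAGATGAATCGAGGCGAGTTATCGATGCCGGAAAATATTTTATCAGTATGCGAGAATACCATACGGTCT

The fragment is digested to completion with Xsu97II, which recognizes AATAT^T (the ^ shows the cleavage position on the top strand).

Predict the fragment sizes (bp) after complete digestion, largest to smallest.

Xsu97II sites (AATATT) start at positions 152, 239.
Xsu97II cuts after base 5 of each site (before the last base), so after positions 156, 243.
Linear molecule, 2 cuts → 3 fragments:
  1–156 → 156 bp
  157–243 → 87 bp
  244–274 → 31 bp
Sorted largest to smallest: 156, 87, 31 bp.

156, 87, 31 bp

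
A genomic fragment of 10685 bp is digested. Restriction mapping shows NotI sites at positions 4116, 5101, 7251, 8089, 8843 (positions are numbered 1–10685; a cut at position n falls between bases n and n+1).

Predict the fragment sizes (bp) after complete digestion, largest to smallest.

4116, 2150, 1842, 985, 838, 754 bp

Linear molecule, 5 cuts → 6 fragments:
  4116 − 0 = 4116 bp
  5101 − 4116 = 985 bp
  7251 − 5101 = 2150 bp
  8089 − 7251 = 838 bp
  8843 − 8089 = 754 bp
  10685 − 8843 = 1842 bp
Sorted largest to smallest: 4116, 2150, 1842, 985, 838, 754 bp.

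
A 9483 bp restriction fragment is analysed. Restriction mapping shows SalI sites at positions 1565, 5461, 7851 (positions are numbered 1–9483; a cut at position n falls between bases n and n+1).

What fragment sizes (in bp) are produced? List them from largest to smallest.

Linear molecule, 3 cuts → 4 fragments:
  1565 − 0 = 1565 bp
  5461 − 1565 = 3896 bp
  7851 − 5461 = 2390 bp
  9483 − 7851 = 1632 bp
Sorted largest to smallest: 3896, 2390, 1632, 1565 bp.

3896, 2390, 1632, 1565 bp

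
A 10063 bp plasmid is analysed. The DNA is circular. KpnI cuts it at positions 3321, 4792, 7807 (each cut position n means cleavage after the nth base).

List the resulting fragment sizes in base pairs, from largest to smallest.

5577, 3015, 1471 bp

Circular molecule, 3 cuts → 3 fragments:
  4792 − 3321 = 1471 bp
  7807 − 4792 = 3015 bp
  wrap: 10063 − 7807 + 3321 = 5577 bp
Sorted largest to smallest: 5577, 3015, 1471 bp.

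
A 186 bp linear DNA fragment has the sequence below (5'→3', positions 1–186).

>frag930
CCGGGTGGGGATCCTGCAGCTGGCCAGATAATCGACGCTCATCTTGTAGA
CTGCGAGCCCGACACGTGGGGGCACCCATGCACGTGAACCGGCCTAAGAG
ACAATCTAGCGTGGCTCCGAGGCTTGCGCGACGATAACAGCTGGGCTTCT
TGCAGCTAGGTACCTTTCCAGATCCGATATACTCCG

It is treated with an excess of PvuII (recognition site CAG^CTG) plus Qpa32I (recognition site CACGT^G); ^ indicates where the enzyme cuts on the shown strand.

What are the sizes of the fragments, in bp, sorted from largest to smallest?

PvuII sites (CAGCTG) start at positions 17, 138.
PvuII cuts after base 3 of each site, so after positions 19, 140.
Qpa32I sites (CACGTG) start at positions 63, 81.
Qpa32I cuts after base 5 of each site (before the last base), so after positions 67, 85.
Combined cut positions: 19, 67, 85, 140.
Linear molecule, 4 cuts → 5 fragments:
  1–19 → 19 bp
  20–67 → 48 bp
  68–85 → 18 bp
  86–140 → 55 bp
  141–186 → 46 bp
Sorted largest to smallest: 55, 48, 46, 19, 18 bp.

55, 48, 46, 19, 18 bp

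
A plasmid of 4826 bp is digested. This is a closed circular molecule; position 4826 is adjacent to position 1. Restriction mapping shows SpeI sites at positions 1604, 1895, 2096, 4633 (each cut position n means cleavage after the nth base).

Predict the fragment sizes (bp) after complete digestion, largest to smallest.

Circular molecule, 4 cuts → 4 fragments:
  1895 − 1604 = 291 bp
  2096 − 1895 = 201 bp
  4633 − 2096 = 2537 bp
  wrap: 4826 − 4633 + 1604 = 1797 bp
Sorted largest to smallest: 2537, 1797, 291, 201 bp.

2537, 1797, 291, 201 bp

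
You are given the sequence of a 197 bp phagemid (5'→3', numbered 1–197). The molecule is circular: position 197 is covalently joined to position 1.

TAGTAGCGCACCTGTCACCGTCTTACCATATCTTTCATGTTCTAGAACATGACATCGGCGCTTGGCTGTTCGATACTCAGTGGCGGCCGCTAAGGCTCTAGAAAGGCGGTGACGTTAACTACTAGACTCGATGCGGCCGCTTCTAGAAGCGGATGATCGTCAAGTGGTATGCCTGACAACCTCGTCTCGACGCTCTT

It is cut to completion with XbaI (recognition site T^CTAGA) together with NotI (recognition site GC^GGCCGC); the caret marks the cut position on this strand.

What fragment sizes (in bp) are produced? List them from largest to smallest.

96, 43, 37, 13, 8 bp

XbaI sites (TCTAGA) start at positions 41, 97, 142.
XbaI cuts after the first base of each site, so after positions 41, 97, 142.
NotI sites (GCGGCCGC) start at positions 83, 133.
NotI cuts after base 2 of each site, so after positions 84, 134.
Combined cut positions: 41, 84, 97, 134, 142.
Circular molecule, 5 cuts → 5 fragments:
  42–84 → 43 bp
  85–97 → 13 bp
  98–134 → 37 bp
  135–142 → 8 bp
  143–197 then 1–41 → 55 + 41 = 96 bp
Sorted largest to smallest: 96, 43, 37, 13, 8 bp.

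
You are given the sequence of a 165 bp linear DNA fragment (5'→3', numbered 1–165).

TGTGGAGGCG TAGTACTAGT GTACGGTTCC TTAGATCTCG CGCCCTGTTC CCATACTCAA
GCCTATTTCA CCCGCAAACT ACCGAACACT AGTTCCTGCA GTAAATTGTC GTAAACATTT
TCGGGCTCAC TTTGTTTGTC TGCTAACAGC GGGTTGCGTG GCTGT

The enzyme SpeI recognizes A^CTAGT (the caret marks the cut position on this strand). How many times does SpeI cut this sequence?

2

ACTAGT occurs starting at positions 15, 88.
SpeI cuts at 2 sites.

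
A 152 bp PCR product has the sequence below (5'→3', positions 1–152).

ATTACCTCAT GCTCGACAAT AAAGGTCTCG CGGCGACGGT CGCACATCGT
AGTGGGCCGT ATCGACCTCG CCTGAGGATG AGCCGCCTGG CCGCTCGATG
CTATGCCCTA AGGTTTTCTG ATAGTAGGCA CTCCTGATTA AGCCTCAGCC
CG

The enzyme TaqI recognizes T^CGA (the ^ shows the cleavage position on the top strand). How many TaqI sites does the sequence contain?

TCGA occurs starting at positions 13, 62, 95.
TaqI cuts at 3 sites.

3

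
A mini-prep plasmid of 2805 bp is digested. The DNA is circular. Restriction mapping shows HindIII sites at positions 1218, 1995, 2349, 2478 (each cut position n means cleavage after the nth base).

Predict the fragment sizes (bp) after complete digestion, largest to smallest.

Circular molecule, 4 cuts → 4 fragments:
  1995 − 1218 = 777 bp
  2349 − 1995 = 354 bp
  2478 − 2349 = 129 bp
  wrap: 2805 − 2478 + 1218 = 1545 bp
Sorted largest to smallest: 1545, 777, 354, 129 bp.

1545, 777, 354, 129 bp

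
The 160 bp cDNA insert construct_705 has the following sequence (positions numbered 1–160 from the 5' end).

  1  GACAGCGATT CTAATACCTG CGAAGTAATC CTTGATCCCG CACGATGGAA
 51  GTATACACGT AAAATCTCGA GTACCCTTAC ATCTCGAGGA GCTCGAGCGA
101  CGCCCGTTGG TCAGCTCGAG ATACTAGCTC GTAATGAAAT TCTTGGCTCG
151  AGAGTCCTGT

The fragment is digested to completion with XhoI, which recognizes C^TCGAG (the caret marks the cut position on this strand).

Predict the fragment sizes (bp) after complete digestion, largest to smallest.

XhoI sites (CTCGAG) start at positions 66, 83, 92, 115, 147.
XhoI cuts after the first base of each site, so after positions 66, 83, 92, 115, 147.
Linear molecule, 5 cuts → 6 fragments:
  1–66 → 66 bp
  67–83 → 17 bp
  84–92 → 9 bp
  93–115 → 23 bp
  116–147 → 32 bp
  148–160 → 13 bp
Sorted largest to smallest: 66, 32, 23, 17, 13, 9 bp.

66, 32, 23, 17, 13, 9 bp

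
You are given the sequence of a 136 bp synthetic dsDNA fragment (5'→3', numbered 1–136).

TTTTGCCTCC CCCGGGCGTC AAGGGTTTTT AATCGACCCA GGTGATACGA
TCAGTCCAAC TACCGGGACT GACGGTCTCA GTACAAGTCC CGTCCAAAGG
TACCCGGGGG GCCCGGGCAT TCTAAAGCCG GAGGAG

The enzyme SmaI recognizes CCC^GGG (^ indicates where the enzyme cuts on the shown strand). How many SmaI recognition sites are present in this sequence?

3

CCCGGG occurs starting at positions 11, 103, 112.
SmaI cuts at 3 sites.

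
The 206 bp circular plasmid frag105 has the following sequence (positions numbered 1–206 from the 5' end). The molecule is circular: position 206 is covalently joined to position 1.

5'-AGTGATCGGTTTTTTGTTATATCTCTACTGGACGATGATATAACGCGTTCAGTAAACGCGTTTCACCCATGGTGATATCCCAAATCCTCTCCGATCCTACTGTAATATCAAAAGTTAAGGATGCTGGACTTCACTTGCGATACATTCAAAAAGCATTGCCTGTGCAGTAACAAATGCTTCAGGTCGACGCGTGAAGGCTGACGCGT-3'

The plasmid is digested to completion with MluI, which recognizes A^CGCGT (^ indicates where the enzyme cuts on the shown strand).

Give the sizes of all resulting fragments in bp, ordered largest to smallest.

131, 48, 14, 13 bp

MluI sites (ACGCGT) start at positions 43, 56, 187, 201.
MluI cuts after the first base of each site, so after positions 43, 56, 187, 201.
Circular molecule, 4 cuts → 4 fragments:
  44–56 → 13 bp
  57–187 → 131 bp
  188–201 → 14 bp
  202–206 then 1–43 → 5 + 43 = 48 bp
Sorted largest to smallest: 131, 48, 14, 13 bp.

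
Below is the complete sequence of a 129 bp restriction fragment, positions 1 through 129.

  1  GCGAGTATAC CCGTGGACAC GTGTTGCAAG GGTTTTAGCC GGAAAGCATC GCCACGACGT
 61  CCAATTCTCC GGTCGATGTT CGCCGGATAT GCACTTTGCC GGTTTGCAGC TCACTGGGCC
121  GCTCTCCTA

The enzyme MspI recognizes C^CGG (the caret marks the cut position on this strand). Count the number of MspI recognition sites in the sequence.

CCGG occurs starting at positions 39, 69, 83, 99.
MspI cuts at 4 sites.

4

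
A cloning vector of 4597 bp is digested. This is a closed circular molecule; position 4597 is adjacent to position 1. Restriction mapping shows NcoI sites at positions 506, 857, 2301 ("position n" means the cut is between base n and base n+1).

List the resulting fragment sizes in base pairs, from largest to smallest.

2802, 1444, 351 bp

Circular molecule, 3 cuts → 3 fragments:
  857 − 506 = 351 bp
  2301 − 857 = 1444 bp
  wrap: 4597 − 2301 + 506 = 2802 bp
Sorted largest to smallest: 2802, 1444, 351 bp.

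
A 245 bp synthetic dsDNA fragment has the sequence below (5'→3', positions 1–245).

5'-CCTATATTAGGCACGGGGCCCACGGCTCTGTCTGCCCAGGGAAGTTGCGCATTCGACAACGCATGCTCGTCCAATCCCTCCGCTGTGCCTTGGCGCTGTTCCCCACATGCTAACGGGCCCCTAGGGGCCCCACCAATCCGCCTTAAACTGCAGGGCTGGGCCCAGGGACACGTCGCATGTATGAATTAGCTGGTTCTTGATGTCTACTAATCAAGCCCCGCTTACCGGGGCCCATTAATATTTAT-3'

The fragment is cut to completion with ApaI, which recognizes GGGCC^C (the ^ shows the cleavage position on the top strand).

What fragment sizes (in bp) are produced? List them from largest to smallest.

ApaI sites (GGGCCC) start at positions 16, 115, 125, 158, 228.
ApaI cuts after base 5 of each site (before the last base), so after positions 20, 119, 129, 162, 232.
Linear molecule, 5 cuts → 6 fragments:
  1–20 → 20 bp
  21–119 → 99 bp
  120–129 → 10 bp
  130–162 → 33 bp
  163–232 → 70 bp
  233–245 → 13 bp
Sorted largest to smallest: 99, 70, 33, 20, 13, 10 bp.

99, 70, 33, 20, 13, 10 bp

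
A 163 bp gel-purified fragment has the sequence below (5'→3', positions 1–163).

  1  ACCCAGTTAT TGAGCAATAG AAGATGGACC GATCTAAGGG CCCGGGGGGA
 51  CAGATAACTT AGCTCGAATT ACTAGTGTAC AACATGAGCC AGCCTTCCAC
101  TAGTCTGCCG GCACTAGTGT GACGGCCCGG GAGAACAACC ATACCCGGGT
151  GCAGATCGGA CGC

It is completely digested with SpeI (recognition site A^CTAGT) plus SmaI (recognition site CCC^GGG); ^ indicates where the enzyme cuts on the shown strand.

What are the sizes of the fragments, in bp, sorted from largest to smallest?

SpeI sites (ACTAGT) start at positions 71, 99, 113.
SpeI cuts after the first base of each site, so after positions 71, 99, 113.
SmaI sites (CCCGGG) start at positions 41, 126, 144.
SmaI cuts after base 3 of each site, so after positions 43, 128, 146.
Combined cut positions: 43, 71, 99, 113, 128, 146.
Linear molecule, 6 cuts → 7 fragments:
  1–43 → 43 bp
  44–71 → 28 bp
  72–99 → 28 bp
  100–113 → 14 bp
  114–128 → 15 bp
  129–146 → 18 bp
  147–163 → 17 bp
Sorted largest to smallest: 43, 28, 28, 18, 17, 15, 14 bp.

43, 28, 28, 18, 17, 15, 14 bp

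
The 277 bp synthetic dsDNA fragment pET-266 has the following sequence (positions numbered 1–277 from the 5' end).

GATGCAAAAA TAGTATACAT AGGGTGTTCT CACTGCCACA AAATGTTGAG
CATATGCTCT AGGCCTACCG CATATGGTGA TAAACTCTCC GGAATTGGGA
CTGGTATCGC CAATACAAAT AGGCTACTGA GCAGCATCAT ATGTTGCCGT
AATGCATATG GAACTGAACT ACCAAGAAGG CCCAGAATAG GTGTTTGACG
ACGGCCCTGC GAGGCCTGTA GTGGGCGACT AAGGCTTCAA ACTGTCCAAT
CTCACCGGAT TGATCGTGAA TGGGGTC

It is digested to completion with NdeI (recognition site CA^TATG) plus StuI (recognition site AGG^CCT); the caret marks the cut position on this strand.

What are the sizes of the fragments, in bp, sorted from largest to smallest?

NdeI sites (CATATG) start at positions 51, 71, 138, 155.
NdeI cuts after base 2 of each site, so after positions 52, 72, 139, 156.
StuI sites (AGGCCT) start at positions 61, 212.
StuI cuts after base 3 of each site, so after positions 63, 214.
Combined cut positions: 52, 63, 72, 139, 156, 214.
Linear molecule, 6 cuts → 7 fragments:
  1–52 → 52 bp
  53–63 → 11 bp
  64–72 → 9 bp
  73–139 → 67 bp
  140–156 → 17 bp
  157–214 → 58 bp
  215–277 → 63 bp
Sorted largest to smallest: 67, 63, 58, 52, 17, 11, 9 bp.

67, 63, 58, 52, 17, 11, 9 bp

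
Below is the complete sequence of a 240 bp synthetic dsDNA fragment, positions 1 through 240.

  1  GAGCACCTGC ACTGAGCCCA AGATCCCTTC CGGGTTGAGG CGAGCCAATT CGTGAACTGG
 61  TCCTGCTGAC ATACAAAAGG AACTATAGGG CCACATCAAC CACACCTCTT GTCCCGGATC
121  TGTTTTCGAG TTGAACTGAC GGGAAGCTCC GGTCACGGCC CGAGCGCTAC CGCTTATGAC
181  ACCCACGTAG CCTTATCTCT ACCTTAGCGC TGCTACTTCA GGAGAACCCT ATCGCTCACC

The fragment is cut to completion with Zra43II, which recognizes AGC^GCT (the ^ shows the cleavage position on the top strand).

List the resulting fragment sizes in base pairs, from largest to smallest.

165, 43, 32 bp

Zra43II sites (AGCGCT) start at positions 163, 206.
Zra43II cuts after base 3 of each site, so after positions 165, 208.
Linear molecule, 2 cuts → 3 fragments:
  1–165 → 165 bp
  166–208 → 43 bp
  209–240 → 32 bp
Sorted largest to smallest: 165, 43, 32 bp.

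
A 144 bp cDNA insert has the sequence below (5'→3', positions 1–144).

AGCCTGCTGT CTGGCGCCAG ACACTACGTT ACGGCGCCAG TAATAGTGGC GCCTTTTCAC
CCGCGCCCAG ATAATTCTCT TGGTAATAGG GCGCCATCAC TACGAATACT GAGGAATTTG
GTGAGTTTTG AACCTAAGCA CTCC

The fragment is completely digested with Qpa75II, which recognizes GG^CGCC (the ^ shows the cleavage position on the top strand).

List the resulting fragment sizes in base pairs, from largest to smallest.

Qpa75II sites (GGCGCC) start at positions 13, 33, 48, 90.
Qpa75II cuts after base 2 of each site, so after positions 14, 34, 49, 91.
Linear molecule, 4 cuts → 5 fragments:
  1–14 → 14 bp
  15–34 → 20 bp
  35–49 → 15 bp
  50–91 → 42 bp
  92–144 → 53 bp
Sorted largest to smallest: 53, 42, 20, 15, 14 bp.

53, 42, 20, 15, 14 bp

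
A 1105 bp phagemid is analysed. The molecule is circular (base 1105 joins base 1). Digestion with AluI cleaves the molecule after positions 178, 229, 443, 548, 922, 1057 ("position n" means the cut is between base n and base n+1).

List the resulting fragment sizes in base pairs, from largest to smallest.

374, 226, 214, 135, 105, 51 bp

Circular molecule, 6 cuts → 6 fragments:
  229 − 178 = 51 bp
  443 − 229 = 214 bp
  548 − 443 = 105 bp
  922 − 548 = 374 bp
  1057 − 922 = 135 bp
  wrap: 1105 − 1057 + 178 = 226 bp
Sorted largest to smallest: 374, 226, 214, 135, 105, 51 bp.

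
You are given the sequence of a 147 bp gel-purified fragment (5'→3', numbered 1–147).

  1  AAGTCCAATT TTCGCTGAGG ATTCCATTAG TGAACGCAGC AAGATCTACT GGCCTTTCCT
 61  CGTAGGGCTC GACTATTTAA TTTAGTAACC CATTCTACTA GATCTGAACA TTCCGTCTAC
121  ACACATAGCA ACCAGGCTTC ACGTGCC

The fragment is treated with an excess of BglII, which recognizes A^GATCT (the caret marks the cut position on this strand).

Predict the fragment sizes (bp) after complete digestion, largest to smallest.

58, 47, 42 bp

BglII sites (AGATCT) start at positions 42, 100.
BglII cuts after the first base of each site, so after positions 42, 100.
Linear molecule, 2 cuts → 3 fragments:
  1–42 → 42 bp
  43–100 → 58 bp
  101–147 → 47 bp
Sorted largest to smallest: 58, 47, 42 bp.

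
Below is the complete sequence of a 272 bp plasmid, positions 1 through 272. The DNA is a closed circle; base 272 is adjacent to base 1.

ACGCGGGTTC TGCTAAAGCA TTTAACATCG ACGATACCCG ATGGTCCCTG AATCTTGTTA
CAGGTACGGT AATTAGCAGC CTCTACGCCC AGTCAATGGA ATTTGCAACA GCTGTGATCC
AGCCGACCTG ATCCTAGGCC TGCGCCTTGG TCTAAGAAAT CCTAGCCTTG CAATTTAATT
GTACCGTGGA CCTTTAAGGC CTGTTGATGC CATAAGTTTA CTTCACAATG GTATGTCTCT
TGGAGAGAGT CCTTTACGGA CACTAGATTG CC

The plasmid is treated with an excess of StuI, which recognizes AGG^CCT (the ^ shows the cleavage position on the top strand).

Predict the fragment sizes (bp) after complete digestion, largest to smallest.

StuI sites (AGGCCT) start at positions 136, 197.
StuI cuts after base 3 of each site, so after positions 138, 199.
Circular molecule, 2 cuts → 2 fragments:
  139–199 → 61 bp
  200–272 then 1–138 → 73 + 138 = 211 bp
Sorted largest to smallest: 211, 61 bp.

211, 61 bp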